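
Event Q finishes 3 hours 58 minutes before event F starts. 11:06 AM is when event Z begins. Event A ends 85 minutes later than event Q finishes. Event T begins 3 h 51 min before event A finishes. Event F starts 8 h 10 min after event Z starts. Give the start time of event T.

12:52 PM

Event F starts at 11:06 AM + 490 min = 7:16 PM.
Event Q ends at 7:16 PM − 238 min = 3:18 PM.
Event A ends at 3:18 PM + 85 min = 4:43 PM.
Event T starts at 4:43 PM − 231 min = 12:52 PM.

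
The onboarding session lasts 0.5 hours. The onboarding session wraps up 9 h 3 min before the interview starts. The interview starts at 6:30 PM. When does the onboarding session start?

8:57 AM

The onboarding session ends at 6:30 PM − 543 min = 9:27 AM.
The onboarding session starts at 9:27 AM − 30 min = 8:57 AM.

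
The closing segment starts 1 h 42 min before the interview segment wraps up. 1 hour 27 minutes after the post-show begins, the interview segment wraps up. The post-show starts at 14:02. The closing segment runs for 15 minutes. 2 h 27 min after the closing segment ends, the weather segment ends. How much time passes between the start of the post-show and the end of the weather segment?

2 hours 27 minutes

The interview segment ends at 14:02 + 87 min = 15:29.
The closing segment starts at 15:29 − 102 min = 13:47.
The closing segment ends at 13:47 + 15 min = 14:02.
The weather segment ends at 14:02 + 147 min = 16:29.
From 14:02 to 16:29 is 2 hours 27 minutes.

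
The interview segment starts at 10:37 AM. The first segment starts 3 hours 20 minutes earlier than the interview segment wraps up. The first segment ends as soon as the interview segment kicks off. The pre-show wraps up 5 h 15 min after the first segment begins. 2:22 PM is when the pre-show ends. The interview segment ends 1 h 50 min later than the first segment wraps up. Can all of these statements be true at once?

Yes

The first segment ends at 10:37 AM.
The interview segment ends at 10:37 AM + 110 min = 12:27 PM.
The first segment starts at 12:27 PM − 200 min = 9:07 AM.
The pre-show ends at 9:07 AM + 315 min = 2:22 PM.
That matches the stated 2:22 PM, so the schedule is consistent.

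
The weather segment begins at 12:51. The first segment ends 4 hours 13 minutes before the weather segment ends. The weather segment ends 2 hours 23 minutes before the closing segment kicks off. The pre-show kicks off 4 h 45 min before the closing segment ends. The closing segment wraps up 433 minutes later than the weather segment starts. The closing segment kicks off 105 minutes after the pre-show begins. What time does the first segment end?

10:28

The closing segment ends at 12:51 + 433 min = 20:04.
The pre-show starts at 20:04 − 285 min = 15:19.
The closing segment starts at 15:19 + 105 min = 17:04.
The weather segment ends at 17:04 − 143 min = 14:41.
The first segment ends at 14:41 − 253 min = 10:28.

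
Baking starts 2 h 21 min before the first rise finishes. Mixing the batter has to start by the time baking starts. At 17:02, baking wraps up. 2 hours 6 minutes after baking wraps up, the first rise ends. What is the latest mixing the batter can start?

The first rise ends at 17:02 + 126 min = 19:08.
Baking starts at 19:08 − 141 min = 16:47.
Mixing the batter is bounded by baking, so the latest it can start is 16:47.

16:47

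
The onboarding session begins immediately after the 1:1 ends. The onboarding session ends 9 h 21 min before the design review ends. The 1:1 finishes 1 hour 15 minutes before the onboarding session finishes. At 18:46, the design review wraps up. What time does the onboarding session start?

The onboarding session ends at 18:46 − 561 min = 09:25.
The 1:1 ends at 09:25 − 75 min = 08:10.
So the onboarding session starts at 08:10.

08:10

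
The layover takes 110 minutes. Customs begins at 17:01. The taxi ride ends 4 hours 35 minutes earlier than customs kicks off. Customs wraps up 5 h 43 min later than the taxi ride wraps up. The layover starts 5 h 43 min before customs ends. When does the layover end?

The taxi ride ends at 17:01 − 275 min = 12:26.
Customs ends at 12:26 + 343 min = 18:09.
The layover starts at 18:09 − 343 min = 12:26.
The layover ends at 12:26 + 110 min = 14:16.

14:16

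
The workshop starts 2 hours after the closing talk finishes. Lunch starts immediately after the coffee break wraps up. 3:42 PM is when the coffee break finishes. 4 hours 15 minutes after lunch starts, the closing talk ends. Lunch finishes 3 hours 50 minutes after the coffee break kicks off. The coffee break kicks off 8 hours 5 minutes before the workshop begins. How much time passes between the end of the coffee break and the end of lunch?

Lunch starts at 3:42 PM.
The closing talk ends at 3:42 PM + 255 min = 7:57 PM.
The workshop starts at 7:57 PM + 120 min = 9:57 PM.
The coffee break starts at 9:57 PM − 485 min = 1:52 PM.
Lunch ends at 1:52 PM + 230 min = 5:42 PM.
From 3:42 PM to 5:42 PM is two hours.

two hours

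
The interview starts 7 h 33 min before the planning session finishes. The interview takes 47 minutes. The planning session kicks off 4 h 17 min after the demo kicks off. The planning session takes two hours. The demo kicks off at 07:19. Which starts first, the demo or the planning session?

The planning session starts at 07:19 + 257 min = 11:36.
The demo starts at 07:19 and the planning session starts at 11:36, so the demo is first.

the demo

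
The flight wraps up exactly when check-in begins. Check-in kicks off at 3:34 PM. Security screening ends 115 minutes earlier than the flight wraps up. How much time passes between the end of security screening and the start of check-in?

1 hour 55 minutes

The flight ends at 3:34 PM.
Security screening ends at 3:34 PM − 115 min = 1:39 PM.
From 1:39 PM to 3:34 PM is 1 hour 55 minutes.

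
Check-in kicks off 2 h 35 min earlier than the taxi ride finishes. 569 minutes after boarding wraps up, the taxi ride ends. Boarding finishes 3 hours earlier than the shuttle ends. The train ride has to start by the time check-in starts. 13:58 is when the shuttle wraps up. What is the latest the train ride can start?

Boarding ends at 13:58 − 180 min = 10:58.
The taxi ride ends at 10:58 + 569 min = 20:27.
Check-in starts at 20:27 − 155 min = 17:52.
The train ride is bounded by check-in, so the latest it can start is 17:52.

17:52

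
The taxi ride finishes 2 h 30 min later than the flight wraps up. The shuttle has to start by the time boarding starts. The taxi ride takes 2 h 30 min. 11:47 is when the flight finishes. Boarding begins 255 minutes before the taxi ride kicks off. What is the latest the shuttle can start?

07:32

The taxi ride ends at 11:47 + 150 min = 14:17.
The taxi ride starts at 14:17 − 150 min = 11:47.
Boarding starts at 11:47 − 255 min = 07:32.
The shuttle is bounded by boarding, so the latest it can start is 07:32.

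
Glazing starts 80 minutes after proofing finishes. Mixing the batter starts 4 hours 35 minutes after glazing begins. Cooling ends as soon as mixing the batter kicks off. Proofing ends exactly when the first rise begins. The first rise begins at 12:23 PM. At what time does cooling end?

6:18 PM

Proofing ends at 12:23 PM.
Glazing starts at 12:23 PM + 80 min = 1:43 PM.
Mixing the batter starts at 1:43 PM + 275 min = 6:18 PM.
So cooling ends at 6:18 PM.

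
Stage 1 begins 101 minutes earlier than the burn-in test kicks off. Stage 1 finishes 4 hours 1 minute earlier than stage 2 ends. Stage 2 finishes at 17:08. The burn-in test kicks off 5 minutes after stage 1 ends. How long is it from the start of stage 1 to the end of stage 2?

Stage 1 ends at 17:08 − 241 min = 13:07.
The burn-in test starts at 13:07 + 5 min = 13:12.
Stage 1 starts at 13:12 − 101 min = 11:31.
From 11:31 to 17:08 is 5 hours 37 minutes.

5 hours 37 minutes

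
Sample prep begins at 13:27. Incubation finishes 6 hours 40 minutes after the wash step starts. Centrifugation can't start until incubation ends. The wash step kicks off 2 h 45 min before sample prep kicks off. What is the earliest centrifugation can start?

The wash step starts at 13:27 − 165 min = 10:42.
Incubation ends at 10:42 + 400 min = 17:22.
Centrifugation is bounded by incubation, so the earliest it can start is 17:22.

17:22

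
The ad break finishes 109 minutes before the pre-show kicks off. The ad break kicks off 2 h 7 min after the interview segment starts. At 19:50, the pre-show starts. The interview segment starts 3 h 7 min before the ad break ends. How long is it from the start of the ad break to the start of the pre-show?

169 minutes

The ad break ends at 19:50 − 109 min = 18:01.
The interview segment starts at 18:01 − 187 min = 14:54.
The ad break starts at 14:54 + 127 min = 17:01.
From 17:01 to 19:50 is 169 minutes.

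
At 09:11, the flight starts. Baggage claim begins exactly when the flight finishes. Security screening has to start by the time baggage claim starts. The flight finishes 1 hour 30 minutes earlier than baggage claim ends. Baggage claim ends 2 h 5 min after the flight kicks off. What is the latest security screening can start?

09:46

Baggage claim ends at 09:11 + 125 min = 11:16.
The flight ends at 11:16 − 90 min = 09:46.
So baggage claim starts at 09:46.
Security screening is bounded by baggage claim, so the latest it can start is 09:46.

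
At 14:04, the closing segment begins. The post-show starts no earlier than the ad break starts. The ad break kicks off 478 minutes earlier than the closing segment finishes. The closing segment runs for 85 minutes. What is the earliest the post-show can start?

07:31

The closing segment ends at 14:04 + 85 min = 15:29.
The ad break starts at 15:29 − 478 min = 07:31.
The post-show is bounded by the ad break, so the earliest it can start is 07:31.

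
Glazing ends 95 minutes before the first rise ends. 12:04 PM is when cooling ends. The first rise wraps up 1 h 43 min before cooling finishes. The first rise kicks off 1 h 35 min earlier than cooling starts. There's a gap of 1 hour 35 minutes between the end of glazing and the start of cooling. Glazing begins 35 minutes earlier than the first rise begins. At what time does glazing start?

The first rise ends at 12:04 PM − 103 min = 10:21 AM.
Glazing ends at 10:21 AM − 95 min = 8:46 AM.
Cooling starts at 8:46 AM + 95 min = 10:21 AM.
The first rise starts at 10:21 AM − 95 min = 8:46 AM.
Glazing starts at 8:46 AM − 35 min = 8:11 AM.

8:11 AM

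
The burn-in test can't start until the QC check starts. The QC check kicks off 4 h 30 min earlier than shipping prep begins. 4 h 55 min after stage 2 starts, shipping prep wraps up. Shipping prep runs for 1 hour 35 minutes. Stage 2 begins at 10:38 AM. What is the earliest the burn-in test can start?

9:28 AM

Shipping prep ends at 10:38 AM + 295 min = 3:33 PM.
Shipping prep starts at 3:33 PM − 95 min = 1:58 PM.
The QC check starts at 1:58 PM − 270 min = 9:28 AM.
The burn-in test is bounded by the QC check, so the earliest it can start is 9:28 AM.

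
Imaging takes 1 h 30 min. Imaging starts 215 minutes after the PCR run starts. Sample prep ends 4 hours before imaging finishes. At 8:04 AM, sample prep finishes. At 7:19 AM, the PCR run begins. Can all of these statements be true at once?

No

Imaging starts at 7:19 AM + 215 min = 10:54 AM.
Imaging ends at 10:54 AM + 90 min = 12:24 PM.
Sample prep ends at 12:24 PM − 240 min = 8:24 AM.
But sample prep is also said to end at 8:04 AM — a 20-minute conflict.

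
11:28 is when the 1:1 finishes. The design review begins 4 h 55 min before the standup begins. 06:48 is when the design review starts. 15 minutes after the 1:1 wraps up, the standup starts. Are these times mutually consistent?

Yes

The standup starts at 11:28 + 15 min = 11:43.
The design review starts at 11:43 − 295 min = 06:48.
That matches the stated 06:48, so the schedule is consistent.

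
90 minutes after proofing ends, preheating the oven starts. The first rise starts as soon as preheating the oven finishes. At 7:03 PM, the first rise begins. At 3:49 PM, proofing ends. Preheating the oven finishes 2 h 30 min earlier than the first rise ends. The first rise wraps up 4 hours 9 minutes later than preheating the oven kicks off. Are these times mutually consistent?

No

Preheating the oven starts at 3:49 PM + 90 min = 5:19 PM.
The first rise ends at 5:19 PM + 249 min = 9:28 PM.
Preheating the oven ends at 9:28 PM − 150 min = 6:58 PM.
So the first rise starts at 6:58 PM.
But the first rise is also said to start at 7:03 PM — a 5-minute conflict.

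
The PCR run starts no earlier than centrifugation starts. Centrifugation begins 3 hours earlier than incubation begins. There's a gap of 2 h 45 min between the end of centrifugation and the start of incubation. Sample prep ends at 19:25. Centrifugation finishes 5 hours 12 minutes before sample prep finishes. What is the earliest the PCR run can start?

Centrifugation ends at 19:25 − 312 min = 14:13.
Incubation starts at 14:13 + 165 min = 16:58.
Centrifugation starts at 16:58 − 180 min = 13:58.
The PCR run is bounded by centrifugation, so the earliest it can start is 13:58.

13:58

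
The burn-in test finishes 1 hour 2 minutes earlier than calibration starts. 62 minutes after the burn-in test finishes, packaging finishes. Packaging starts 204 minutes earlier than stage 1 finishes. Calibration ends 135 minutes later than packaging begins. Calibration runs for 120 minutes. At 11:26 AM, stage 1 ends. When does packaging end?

8:17 AM

Packaging starts at 11:26 AM − 204 min = 8:02 AM.
Calibration ends at 8:02 AM + 135 min = 10:17 AM.
Calibration starts at 10:17 AM − 120 min = 8:17 AM.
The burn-in test ends at 8:17 AM − 62 min = 7:15 AM.
Packaging ends at 7:15 AM + 62 min = 8:17 AM.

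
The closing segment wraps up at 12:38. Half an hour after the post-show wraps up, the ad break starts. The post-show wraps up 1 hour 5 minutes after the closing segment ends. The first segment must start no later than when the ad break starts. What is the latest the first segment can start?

14:13

The post-show ends at 12:38 + 65 min = 13:43.
The ad break starts at 13:43 + 30 min = 14:13.
The first segment is bounded by the ad break, so the latest it can start is 14:13.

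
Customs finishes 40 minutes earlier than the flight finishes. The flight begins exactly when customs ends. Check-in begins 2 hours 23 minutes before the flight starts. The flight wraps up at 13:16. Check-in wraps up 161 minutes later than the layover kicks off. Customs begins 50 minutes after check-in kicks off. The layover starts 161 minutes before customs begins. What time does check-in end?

Customs ends at 13:16 − 40 min = 12:36.
So the flight starts at 12:36.
Check-in starts at 12:36 − 143 min = 10:13.
Customs starts at 10:13 + 50 min = 11:03.
The layover starts at 11:03 − 161 min = 08:22.
Check-in ends at 08:22 + 161 min = 11:03.

11:03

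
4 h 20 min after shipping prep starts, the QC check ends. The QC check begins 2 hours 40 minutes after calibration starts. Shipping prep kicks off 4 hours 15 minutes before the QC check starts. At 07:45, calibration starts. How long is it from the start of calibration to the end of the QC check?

2 h 45 min

The QC check starts at 07:45 + 160 min = 10:25.
Shipping prep starts at 10:25 − 255 min = 06:10.
The QC check ends at 06:10 + 260 min = 10:30.
From 07:45 to 10:30 is 2 h 45 min.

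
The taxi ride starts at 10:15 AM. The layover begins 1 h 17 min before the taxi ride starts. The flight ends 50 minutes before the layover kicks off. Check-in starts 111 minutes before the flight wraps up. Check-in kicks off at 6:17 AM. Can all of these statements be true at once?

Yes

The layover starts at 10:15 AM − 77 min = 8:58 AM.
The flight ends at 8:58 AM − 50 min = 8:08 AM.
Check-in starts at 8:08 AM − 111 min = 6:17 AM.
That matches the stated 6:17 AM, so the schedule is consistent.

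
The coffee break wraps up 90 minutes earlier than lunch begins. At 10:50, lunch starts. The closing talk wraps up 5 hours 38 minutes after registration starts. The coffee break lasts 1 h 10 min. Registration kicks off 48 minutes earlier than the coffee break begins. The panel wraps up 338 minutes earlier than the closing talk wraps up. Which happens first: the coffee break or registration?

registration

The coffee break ends at 10:50 − 90 min = 09:20.
The coffee break starts at 09:20 − 70 min = 08:10.
Registration starts at 08:10 − 48 min = 07:22.
The coffee break starts at 08:10 and registration starts at 07:22, so registration is first.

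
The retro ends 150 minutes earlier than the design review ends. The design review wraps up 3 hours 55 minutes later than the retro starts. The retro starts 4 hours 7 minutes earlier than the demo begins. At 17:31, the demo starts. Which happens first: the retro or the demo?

the retro

The retro starts at 17:31 − 247 min = 13:24.
The retro starts at 13:24 and the demo starts at 17:31, so the retro is first.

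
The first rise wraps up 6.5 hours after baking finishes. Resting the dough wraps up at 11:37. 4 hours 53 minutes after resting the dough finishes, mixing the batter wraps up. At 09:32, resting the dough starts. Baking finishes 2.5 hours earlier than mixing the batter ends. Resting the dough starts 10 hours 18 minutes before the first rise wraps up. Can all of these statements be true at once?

No

Mixing the batter ends at 11:37 + 293 min = 16:30.
Baking ends at 16:30 − 150 min = 14:00.
The first rise ends at 14:00 + 390 min = 20:30.
Resting the dough starts at 20:30 − 618 min = 10:12.
But resting the dough is also said to start at 09:32 — a 40-minute conflict.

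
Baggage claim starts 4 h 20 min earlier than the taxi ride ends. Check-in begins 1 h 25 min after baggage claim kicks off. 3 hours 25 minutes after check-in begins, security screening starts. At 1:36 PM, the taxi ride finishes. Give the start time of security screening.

Baggage claim starts at 1:36 PM − 260 min = 9:16 AM.
Check-in starts at 9:16 AM + 85 min = 10:41 AM.
Security screening starts at 10:41 AM + 205 min = 2:06 PM.

2:06 PM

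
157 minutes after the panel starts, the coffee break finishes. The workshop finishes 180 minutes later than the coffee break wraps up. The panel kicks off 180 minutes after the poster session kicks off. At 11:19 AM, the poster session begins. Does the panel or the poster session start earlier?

The panel starts at 11:19 AM + 180 min = 2:19 PM.
The panel starts at 2:19 PM and the poster session starts at 11:19 AM, so the poster session is first.

the poster session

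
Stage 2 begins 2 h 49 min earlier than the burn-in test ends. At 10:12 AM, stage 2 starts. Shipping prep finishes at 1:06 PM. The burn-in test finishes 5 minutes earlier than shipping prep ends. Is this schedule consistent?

Yes

The burn-in test ends at 1:06 PM − 5 min = 1:01 PM.
Stage 2 starts at 1:01 PM − 169 min = 10:12 AM.
That matches the stated 10:12 AM, so the schedule is consistent.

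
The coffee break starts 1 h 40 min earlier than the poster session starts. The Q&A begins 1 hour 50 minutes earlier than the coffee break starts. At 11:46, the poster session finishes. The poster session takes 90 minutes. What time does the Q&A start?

06:46

The poster session starts at 11:46 − 90 min = 10:16.
The coffee break starts at 10:16 − 100 min = 08:36.
The Q&A starts at 08:36 − 110 min = 06:46.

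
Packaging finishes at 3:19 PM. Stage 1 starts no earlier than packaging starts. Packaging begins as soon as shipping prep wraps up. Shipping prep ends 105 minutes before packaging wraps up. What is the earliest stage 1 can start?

Shipping prep ends at 3:19 PM − 105 min = 1:34 PM.
So packaging starts at 1:34 PM.
Stage 1 is bounded by packaging, so the earliest it can start is 1:34 PM.

1:34 PM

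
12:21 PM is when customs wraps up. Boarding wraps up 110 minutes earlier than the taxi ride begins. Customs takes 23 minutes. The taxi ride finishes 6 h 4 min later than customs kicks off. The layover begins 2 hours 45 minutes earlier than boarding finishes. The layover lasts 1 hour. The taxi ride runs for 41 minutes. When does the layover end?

1:46 PM

Customs starts at 12:21 PM − 23 min = 11:58 AM.
The taxi ride ends at 11:58 AM + 364 min = 6:02 PM.
The taxi ride starts at 6:02 PM − 41 min = 5:21 PM.
Boarding ends at 5:21 PM − 110 min = 3:31 PM.
The layover starts at 3:31 PM − 165 min = 12:46 PM.
The layover ends at 12:46 PM + 60 min = 1:46 PM.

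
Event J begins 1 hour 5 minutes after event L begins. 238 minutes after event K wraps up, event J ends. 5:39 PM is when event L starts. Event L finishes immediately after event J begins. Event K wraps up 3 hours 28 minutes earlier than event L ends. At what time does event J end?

Event J starts at 5:39 PM + 65 min = 6:44 PM.
So event L ends at 6:44 PM.
Event K ends at 6:44 PM − 208 min = 3:16 PM.
Event J ends at 3:16 PM + 238 min = 7:14 PM.

7:14 PM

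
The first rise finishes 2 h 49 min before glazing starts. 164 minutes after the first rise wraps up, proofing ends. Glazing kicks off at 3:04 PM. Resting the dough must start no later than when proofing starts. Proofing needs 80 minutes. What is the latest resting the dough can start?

The first rise ends at 3:04 PM − 169 min = 12:15 PM.
Proofing ends at 12:15 PM + 164 min = 2:59 PM.
Proofing starts at 2:59 PM − 80 min = 1:39 PM.
Resting the dough is bounded by proofing, so the latest it can start is 1:39 PM.

1:39 PM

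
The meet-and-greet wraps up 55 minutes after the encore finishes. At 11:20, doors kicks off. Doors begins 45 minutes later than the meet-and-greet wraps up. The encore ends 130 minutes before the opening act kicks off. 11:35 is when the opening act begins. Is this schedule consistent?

No

The encore ends at 11:35 − 130 min = 09:25.
The meet-and-greet ends at 09:25 + 55 min = 10:20.
Doors starts at 10:20 + 45 min = 11:05.
But doors is also said to start at 11:20 — a 15-minute conflict.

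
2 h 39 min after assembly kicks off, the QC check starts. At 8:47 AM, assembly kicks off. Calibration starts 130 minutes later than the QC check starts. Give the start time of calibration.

The QC check starts at 8:47 AM + 159 min = 11:26 AM.
Calibration starts at 11:26 AM + 130 min = 1:36 PM.

1:36 PM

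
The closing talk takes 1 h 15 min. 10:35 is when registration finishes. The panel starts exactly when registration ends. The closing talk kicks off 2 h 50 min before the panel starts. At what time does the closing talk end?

09:00

The panel starts at 10:35.
The closing talk starts at 10:35 − 170 min = 07:45.
The closing talk ends at 07:45 + 75 min = 09:00.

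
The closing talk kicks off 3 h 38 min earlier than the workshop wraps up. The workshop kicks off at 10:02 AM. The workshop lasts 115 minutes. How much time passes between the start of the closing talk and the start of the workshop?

103 minutes

The workshop ends at 10:02 AM + 115 min = 11:57 AM.
The closing talk starts at 11:57 AM − 218 min = 8:19 AM.
From 8:19 AM to 10:02 AM is 103 minutes.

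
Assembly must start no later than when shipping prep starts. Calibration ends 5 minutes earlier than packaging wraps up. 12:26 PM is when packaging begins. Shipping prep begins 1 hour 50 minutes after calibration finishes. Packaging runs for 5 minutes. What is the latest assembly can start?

Packaging ends at 12:26 PM + 5 min = 12:31 PM.
Calibration ends at 12:31 PM − 5 min = 12:26 PM.
Shipping prep starts at 12:26 PM + 110 min = 2:16 PM.
Assembly is bounded by shipping prep, so the latest it can start is 2:16 PM.

2:16 PM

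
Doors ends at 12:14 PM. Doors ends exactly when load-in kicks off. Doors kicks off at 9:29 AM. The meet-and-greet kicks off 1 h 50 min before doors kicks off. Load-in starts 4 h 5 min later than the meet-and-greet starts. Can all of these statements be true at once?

No

The meet-and-greet starts at 9:29 AM − 110 min = 7:39 AM.
Load-in starts at 7:39 AM + 245 min = 11:44 AM.
So doors ends at 11:44 AM.
But doors is also said to end at 12:14 PM — a 30-minute conflict.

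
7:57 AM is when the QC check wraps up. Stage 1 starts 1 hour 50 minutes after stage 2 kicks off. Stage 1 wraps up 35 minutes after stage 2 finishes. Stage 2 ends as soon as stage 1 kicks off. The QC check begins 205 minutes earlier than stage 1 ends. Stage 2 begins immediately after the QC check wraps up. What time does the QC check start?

Stage 2 starts at 7:57 AM.
Stage 1 starts at 7:57 AM + 110 min = 9:47 AM.
So stage 2 ends at 9:47 AM.
Stage 1 ends at 9:47 AM + 35 min = 10:22 AM.
The QC check starts at 10:22 AM − 205 min = 6:57 AM.

6:57 AM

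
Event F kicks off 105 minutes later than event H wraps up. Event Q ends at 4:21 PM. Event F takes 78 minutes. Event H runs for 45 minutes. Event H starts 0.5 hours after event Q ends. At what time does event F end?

8:39 PM

Event H starts at 4:21 PM + 30 min = 4:51 PM.
Event H ends at 4:51 PM + 45 min = 5:36 PM.
Event F starts at 5:36 PM + 105 min = 7:21 PM.
Event F ends at 7:21 PM + 78 min = 8:39 PM.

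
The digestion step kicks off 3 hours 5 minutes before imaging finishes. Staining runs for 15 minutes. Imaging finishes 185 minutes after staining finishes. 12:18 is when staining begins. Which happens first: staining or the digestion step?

Staining ends at 12:18 + 15 min = 12:33.
Imaging ends at 12:33 + 185 min = 15:38.
The digestion step starts at 15:38 − 185 min = 12:33.
Staining starts at 12:18 and the digestion step starts at 12:33, so staining is first.

staining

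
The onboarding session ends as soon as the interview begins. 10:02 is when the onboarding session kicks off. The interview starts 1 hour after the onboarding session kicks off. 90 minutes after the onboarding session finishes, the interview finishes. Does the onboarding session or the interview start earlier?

the onboarding session

The interview starts at 10:02 + 60 min = 11:02.
The onboarding session starts at 10:02 and the interview starts at 11:02, so the onboarding session is first.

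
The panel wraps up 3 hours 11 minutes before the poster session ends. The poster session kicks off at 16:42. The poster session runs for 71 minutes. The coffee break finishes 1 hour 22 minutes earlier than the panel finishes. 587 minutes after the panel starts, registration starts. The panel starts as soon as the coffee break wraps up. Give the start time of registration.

The poster session ends at 16:42 + 71 min = 17:53.
The panel ends at 17:53 − 191 min = 14:42.
The coffee break ends at 14:42 − 82 min = 13:20.
So the panel starts at 13:20.
Registration starts at 13:20 + 587 min = 23:07.

23:07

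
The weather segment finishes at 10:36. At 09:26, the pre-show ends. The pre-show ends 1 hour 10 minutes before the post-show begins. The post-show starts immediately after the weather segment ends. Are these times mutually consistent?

The post-show starts at 10:36.
The pre-show ends at 10:36 − 70 min = 09:26.
That matches the stated 09:26, so the schedule is consistent.

Yes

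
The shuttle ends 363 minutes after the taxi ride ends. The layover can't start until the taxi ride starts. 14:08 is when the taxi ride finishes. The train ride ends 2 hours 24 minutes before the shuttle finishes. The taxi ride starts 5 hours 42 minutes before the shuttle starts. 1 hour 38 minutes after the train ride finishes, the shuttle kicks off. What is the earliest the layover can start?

The shuttle ends at 14:08 + 363 min = 20:11.
The train ride ends at 20:11 − 144 min = 17:47.
The shuttle starts at 17:47 + 98 min = 19:25.
The taxi ride starts at 19:25 − 342 min = 13:43.
The layover is bounded by the taxi ride, so the earliest it can start is 13:43.

13:43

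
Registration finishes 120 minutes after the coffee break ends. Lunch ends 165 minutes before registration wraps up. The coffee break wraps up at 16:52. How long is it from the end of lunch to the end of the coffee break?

45 minutes

Registration ends at 16:52 + 120 min = 18:52.
Lunch ends at 18:52 − 165 min = 16:07.
From 16:07 to 16:52 is 45 minutes.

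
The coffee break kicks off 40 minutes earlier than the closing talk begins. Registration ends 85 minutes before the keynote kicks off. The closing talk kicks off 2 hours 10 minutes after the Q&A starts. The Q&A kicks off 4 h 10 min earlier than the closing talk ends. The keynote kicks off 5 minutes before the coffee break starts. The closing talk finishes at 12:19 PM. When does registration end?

8:09 AM

The Q&A starts at 12:19 PM − 250 min = 8:09 AM.
The closing talk starts at 8:09 AM + 130 min = 10:19 AM.
The coffee break starts at 10:19 AM − 40 min = 9:39 AM.
The keynote starts at 9:39 AM − 5 min = 9:34 AM.
Registration ends at 9:34 AM − 85 min = 8:09 AM.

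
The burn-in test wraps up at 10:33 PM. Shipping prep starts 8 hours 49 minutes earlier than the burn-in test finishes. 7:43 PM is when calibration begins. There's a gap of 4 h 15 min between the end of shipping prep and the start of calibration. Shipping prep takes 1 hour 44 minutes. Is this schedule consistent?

Shipping prep starts at 10:33 PM − 529 min = 1:44 PM.
Shipping prep ends at 1:44 PM + 104 min = 3:28 PM.
Calibration starts at 3:28 PM + 255 min = 7:43 PM.
That matches the stated 7:43 PM, so the schedule is consistent.

Yes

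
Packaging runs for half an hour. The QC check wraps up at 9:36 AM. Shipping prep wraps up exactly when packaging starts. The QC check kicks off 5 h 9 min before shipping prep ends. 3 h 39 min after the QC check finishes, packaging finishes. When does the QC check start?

7:36 AM

Packaging ends at 9:36 AM + 219 min = 1:15 PM.
Packaging starts at 1:15 PM − 30 min = 12:45 PM.
So shipping prep ends at 12:45 PM.
The QC check starts at 12:45 PM − 309 min = 7:36 AM.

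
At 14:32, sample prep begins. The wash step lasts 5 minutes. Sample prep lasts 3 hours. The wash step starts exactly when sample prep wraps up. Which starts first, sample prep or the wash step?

Sample prep ends at 14:32 + 180 min = 17:32.
So the wash step starts at 17:32.
Sample prep starts at 14:32 and the wash step starts at 17:32, so sample prep is first.

sample prep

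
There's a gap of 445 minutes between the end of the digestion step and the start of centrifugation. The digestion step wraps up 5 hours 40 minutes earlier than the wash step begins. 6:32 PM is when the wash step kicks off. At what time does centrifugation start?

The digestion step ends at 6:32 PM − 340 min = 12:52 PM.
Centrifugation starts at 12:52 PM + 445 min = 8:17 PM.

8:17 PM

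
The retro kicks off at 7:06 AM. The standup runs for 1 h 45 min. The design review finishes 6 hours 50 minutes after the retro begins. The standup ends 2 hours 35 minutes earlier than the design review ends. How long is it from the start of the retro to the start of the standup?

2 h 30 min

The design review ends at 7:06 AM + 410 min = 1:56 PM.
The standup ends at 1:56 PM − 155 min = 11:21 AM.
The standup starts at 11:21 AM − 105 min = 9:36 AM.
From 7:06 AM to 9:36 AM is 2 h 30 min.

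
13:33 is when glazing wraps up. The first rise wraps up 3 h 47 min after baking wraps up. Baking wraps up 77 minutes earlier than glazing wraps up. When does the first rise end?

16:03

Baking ends at 13:33 − 77 min = 12:16.
The first rise ends at 12:16 + 227 min = 16:03.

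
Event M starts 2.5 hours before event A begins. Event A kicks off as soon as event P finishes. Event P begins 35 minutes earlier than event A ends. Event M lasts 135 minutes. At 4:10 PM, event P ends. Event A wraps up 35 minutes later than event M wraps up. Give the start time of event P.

3:55 PM

Event A starts at 4:10 PM.
Event M starts at 4:10 PM − 150 min = 1:40 PM.
Event M ends at 1:40 PM + 135 min = 3:55 PM.
Event A ends at 3:55 PM + 35 min = 4:30 PM.
Event P starts at 4:30 PM − 35 min = 3:55 PM.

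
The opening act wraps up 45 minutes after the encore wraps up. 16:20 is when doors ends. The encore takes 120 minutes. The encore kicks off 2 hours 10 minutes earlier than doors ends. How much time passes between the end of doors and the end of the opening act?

35 minutes

The encore starts at 16:20 − 130 min = 14:10.
The encore ends at 14:10 + 120 min = 16:10.
The opening act ends at 16:10 + 45 min = 16:55.
From 16:20 to 16:55 is 35 minutes.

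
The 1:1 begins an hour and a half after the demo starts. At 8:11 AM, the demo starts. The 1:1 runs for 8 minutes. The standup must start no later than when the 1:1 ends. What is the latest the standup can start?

The 1:1 starts at 8:11 AM + 90 min = 9:41 AM.
The 1:1 ends at 9:41 AM + 8 min = 9:49 AM.
The standup is bounded by the 1:1, so the latest it can start is 9:49 AM.

9:49 AM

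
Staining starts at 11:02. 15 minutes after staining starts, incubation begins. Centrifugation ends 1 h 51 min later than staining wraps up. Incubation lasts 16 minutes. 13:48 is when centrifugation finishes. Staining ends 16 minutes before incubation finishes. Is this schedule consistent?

Incubation starts at 11:02 + 15 min = 11:17.
Incubation ends at 11:17 + 16 min = 11:33.
Staining ends at 11:33 − 16 min = 11:17.
Centrifugation ends at 11:17 + 111 min = 13:08.
But centrifugation is also said to end at 13:48 — a 40-minute conflict.

No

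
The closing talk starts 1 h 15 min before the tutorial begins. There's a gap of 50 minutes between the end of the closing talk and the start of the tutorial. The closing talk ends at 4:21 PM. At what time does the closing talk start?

3:56 PM

The tutorial starts at 4:21 PM + 50 min = 5:11 PM.
The closing talk starts at 5:11 PM − 75 min = 3:56 PM.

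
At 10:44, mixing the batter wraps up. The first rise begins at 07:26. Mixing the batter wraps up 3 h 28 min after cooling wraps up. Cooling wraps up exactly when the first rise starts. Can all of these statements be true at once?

No

Cooling ends at 07:26.
Mixing the batter ends at 07:26 + 208 min = 10:54.
But mixing the batter is also said to end at 10:44 — a 10-minute conflict.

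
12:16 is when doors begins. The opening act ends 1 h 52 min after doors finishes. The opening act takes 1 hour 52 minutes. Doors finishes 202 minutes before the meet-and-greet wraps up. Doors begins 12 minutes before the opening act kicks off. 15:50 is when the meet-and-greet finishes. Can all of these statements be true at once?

Doors ends at 15:50 − 202 min = 12:28.
The opening act ends at 12:28 + 112 min = 14:20.
The opening act starts at 14:20 − 112 min = 12:28.
Doors starts at 12:28 − 12 min = 12:16.
That matches the stated 12:16, so the schedule is consistent.

Yes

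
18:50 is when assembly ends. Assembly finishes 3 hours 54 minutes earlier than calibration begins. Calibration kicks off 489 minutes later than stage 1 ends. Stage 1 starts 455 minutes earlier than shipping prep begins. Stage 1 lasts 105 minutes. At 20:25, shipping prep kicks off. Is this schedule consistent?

Yes

Stage 1 starts at 20:25 − 455 min = 12:50.
Stage 1 ends at 12:50 + 105 min = 14:35.
Calibration starts at 14:35 + 489 min = 22:44.
Assembly ends at 22:44 − 234 min = 18:50.
That matches the stated 18:50, so the schedule is consistent.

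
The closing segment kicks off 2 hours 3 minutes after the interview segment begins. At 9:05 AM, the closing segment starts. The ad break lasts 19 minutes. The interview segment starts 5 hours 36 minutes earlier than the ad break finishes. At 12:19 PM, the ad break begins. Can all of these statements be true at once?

Yes

The ad break ends at 12:19 PM + 19 min = 12:38 PM.
The interview segment starts at 12:38 PM − 336 min = 7:02 AM.
The closing segment starts at 7:02 AM + 123 min = 9:05 AM.
That matches the stated 9:05 AM, so the schedule is consistent.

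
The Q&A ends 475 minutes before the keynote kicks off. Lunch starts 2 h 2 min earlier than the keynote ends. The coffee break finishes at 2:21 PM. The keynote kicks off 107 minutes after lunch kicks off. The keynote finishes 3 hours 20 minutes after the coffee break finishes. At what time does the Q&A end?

9:31 AM

The keynote ends at 2:21 PM + 200 min = 5:41 PM.
Lunch starts at 5:41 PM − 122 min = 3:39 PM.
The keynote starts at 3:39 PM + 107 min = 5:26 PM.
The Q&A ends at 5:26 PM − 475 min = 9:31 AM.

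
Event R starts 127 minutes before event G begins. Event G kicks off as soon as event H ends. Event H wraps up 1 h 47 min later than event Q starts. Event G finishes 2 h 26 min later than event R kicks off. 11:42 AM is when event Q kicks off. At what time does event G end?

Event H ends at 11:42 AM + 107 min = 1:29 PM.
So event G starts at 1:29 PM.
Event R starts at 1:29 PM − 127 min = 11:22 AM.
Event G ends at 11:22 AM + 146 min = 1:48 PM.

1:48 PM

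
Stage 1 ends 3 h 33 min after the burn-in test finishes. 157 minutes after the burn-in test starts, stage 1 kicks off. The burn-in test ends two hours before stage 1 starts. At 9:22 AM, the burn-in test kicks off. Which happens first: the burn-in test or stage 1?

the burn-in test

Stage 1 starts at 9:22 AM + 157 min = 11:59 AM.
The burn-in test starts at 9:22 AM and stage 1 starts at 11:59 AM, so the burn-in test is first.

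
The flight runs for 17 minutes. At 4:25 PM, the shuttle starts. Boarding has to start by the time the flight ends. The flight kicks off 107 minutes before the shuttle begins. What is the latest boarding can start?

The flight starts at 4:25 PM − 107 min = 2:38 PM.
The flight ends at 2:38 PM + 17 min = 2:55 PM.
Boarding is bounded by the flight, so the latest it can start is 2:55 PM.

2:55 PM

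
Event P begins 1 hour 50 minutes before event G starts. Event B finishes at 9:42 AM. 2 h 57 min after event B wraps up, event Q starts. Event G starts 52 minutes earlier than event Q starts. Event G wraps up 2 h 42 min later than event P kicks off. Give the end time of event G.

Event Q starts at 9:42 AM + 177 min = 12:39 PM.
Event G starts at 12:39 PM − 52 min = 11:47 AM.
Event P starts at 11:47 AM − 110 min = 9:57 AM.
Event G ends at 9:57 AM + 162 min = 12:39 PM.

12:39 PM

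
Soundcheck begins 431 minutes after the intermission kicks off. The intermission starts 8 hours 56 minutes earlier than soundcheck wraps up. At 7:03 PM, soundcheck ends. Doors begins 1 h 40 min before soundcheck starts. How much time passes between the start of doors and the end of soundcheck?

The intermission starts at 7:03 PM − 536 min = 10:07 AM.
Soundcheck starts at 10:07 AM + 431 min = 5:18 PM.
Doors starts at 5:18 PM − 100 min = 3:38 PM.
From 3:38 PM to 7:03 PM is 3 h 25 min.

3 h 25 min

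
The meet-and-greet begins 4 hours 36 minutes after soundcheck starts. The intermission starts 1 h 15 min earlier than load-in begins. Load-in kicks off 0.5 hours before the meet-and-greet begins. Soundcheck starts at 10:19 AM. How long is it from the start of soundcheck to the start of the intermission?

2 hours 51 minutes

The meet-and-greet starts at 10:19 AM + 276 min = 2:55 PM.
Load-in starts at 2:55 PM − 30 min = 2:25 PM.
The intermission starts at 2:25 PM − 75 min = 1:10 PM.
From 10:19 AM to 1:10 PM is 2 hours 51 minutes.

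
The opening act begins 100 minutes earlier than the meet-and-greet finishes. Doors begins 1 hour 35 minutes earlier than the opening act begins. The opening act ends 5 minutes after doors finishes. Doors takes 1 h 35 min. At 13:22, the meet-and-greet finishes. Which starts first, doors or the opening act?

doors

The opening act starts at 13:22 − 100 min = 11:42.
Doors starts at 11:42 − 95 min = 10:07.
Doors starts at 10:07 and the opening act starts at 11:42, so doors is first.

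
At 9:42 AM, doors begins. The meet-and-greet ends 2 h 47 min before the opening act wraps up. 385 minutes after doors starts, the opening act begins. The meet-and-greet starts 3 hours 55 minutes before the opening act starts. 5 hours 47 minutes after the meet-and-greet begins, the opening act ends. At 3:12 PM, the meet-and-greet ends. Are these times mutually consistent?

Yes

The opening act starts at 9:42 AM + 385 min = 4:07 PM.
The meet-and-greet starts at 4:07 PM − 235 min = 12:12 PM.
The opening act ends at 12:12 PM + 347 min = 5:59 PM.
The meet-and-greet ends at 5:59 PM − 167 min = 3:12 PM.
That matches the stated 3:12 PM, so the schedule is consistent.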